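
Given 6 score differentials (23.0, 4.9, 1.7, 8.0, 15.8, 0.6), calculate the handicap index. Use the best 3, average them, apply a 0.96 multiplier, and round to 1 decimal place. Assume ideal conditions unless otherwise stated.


All differentials: 23.0, 4.9, 1.7, 8.0, 15.8, 0.6
Sorted: 0.6, 1.7, 4.9, 8.0, 15.8, 23.0
Best 3: 0.6, 1.7, 4.9
Average of best = 7.2 / 3 = 2.4
Raw index = 2.4 * 0.96 = 2.304
Handicap index = round(2.304, 1) = 2.3

2.3


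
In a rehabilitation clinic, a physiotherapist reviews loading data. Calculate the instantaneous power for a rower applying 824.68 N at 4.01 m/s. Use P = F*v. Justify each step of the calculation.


P = F * v
P = 824.68 * 4.01
P = 3306.9668 W

3306.9668 W


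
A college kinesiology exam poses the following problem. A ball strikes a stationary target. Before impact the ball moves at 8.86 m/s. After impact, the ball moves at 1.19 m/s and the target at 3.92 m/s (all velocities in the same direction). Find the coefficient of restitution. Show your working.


e = (v2_after - v1_after) / (v1_before - v2_before)
Numerator = 3.92 - 1.19 = 2.73
Denominator = 8.86 - 0 = 8.86
e = 2.73 / 8.86 = 0.3081

0.3081


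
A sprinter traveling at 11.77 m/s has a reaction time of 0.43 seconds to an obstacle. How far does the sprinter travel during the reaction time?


d = v * t
d = 11.77 * 0.43
d = 5.0611 m

5.0611 m


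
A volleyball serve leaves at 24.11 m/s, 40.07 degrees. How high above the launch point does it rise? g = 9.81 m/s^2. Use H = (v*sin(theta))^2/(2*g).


H = (v*sin(theta))^2 / (2*g)
vy = v*sin(theta) = 24.11 * sin(40.07 deg) = 15.5202 m/s
H = vy^2 / (2*g) = 240.8754 / (2*9.81)
H = 240.8754 / 19.62 = 12.277 m

12.277 m


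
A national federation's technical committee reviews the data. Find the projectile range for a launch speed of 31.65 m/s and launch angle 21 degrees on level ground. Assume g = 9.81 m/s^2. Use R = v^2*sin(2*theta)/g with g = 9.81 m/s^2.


R = v^2 * sin(2*theta) / g
Convert angle to radians: theta = 21 deg = 0.3665 rad
sin(2*theta) = sin(0.733) = 0.6691
R = 31.65^2 * 0.6691 / 9.81
R = 1001.7225 * 0.6691 / 9.81 = 68.3265 m

68.3265 m


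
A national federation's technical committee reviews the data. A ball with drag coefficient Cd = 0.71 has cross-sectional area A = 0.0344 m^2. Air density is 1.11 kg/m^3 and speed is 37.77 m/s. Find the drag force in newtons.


Fd = 0.5 * Cd * rho * A * v^2
Fd = 0.5 * 0.71 * 1.11 * 0.0344 * 37.77^2
v^2 = 1426.5729
Fd = 0.5 * 0.71 * 1.11 * 0.0344 * 1426.5729 = 19.3377 N

19.3377 N


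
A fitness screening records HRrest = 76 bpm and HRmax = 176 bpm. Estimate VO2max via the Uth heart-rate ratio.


VO2max = 15.3 * HRmax / HRrest
VO2max = 15.3 * 176 / 76
VO2max = 2692.8 / 76 = 35.4316 mL/kg/min

35.4316 mL/kg/min


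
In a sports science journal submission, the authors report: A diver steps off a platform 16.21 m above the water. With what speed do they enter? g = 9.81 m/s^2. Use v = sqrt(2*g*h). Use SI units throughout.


v = sqrt(2 * g * h)
v = sqrt(2 * 9.81 * 16.21)
v = sqrt(318.0402) = 17.8337 m/s

17.8337 m/s


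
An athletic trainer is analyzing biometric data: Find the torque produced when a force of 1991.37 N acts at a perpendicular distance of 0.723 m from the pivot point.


tau = F * d
tau = 1991.37 * 0.723
tau = 1439.7605 N*m

1439.7605 N*m


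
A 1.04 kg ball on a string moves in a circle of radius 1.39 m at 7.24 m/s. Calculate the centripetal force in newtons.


Fc = m * v^2 / r
v^2 = 7.24^2 = 52.4176
Fc = 1.04 * 52.4176 / 1.39
Fc = 54.5143 / 1.39 = 39.2189 N

39.2189 N


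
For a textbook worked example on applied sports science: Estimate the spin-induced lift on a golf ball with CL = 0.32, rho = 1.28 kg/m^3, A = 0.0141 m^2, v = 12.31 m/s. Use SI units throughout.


FM = 0.5 * CL * rho * A * v^2
FM = 0.5 * 0.32 * 1.28 * 0.0141 * 12.31^2
v^2 = 151.5361
FM = 0.5 * 0.32 * 1.28 * 0.0141 * 151.5361 = 0.4376 N

0.4376 N


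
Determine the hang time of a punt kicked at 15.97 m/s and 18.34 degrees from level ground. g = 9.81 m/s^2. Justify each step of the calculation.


T = 2*v*sin(theta)/g
sin(theta) = sin(18.34 deg) = 0.3147
T = 2*15.97*0.3147 / 9.81
T = 10.0501 / 9.81 = 1.0245 s

1.0245 s


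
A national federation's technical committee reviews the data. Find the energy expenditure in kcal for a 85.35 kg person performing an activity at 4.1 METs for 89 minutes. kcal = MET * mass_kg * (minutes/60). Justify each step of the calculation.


kcal = MET * mass * time_hr
Convert time: 89 min = 1.4833 hr
kcal = 4.1 * 85.35 * 1.4833
kcal = 519.0702 kcal

519.0702 kcal


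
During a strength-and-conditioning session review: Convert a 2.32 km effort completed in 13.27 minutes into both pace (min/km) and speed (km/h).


Pace = time / distance = 13.27 min / 2.32 km = 5.7198 min/km
Speed = distance / time_in_hours = 2.32 / 0.2212 hr
Speed = 10.4898 km/h

5.7198 min/km, 10.4898 km/h


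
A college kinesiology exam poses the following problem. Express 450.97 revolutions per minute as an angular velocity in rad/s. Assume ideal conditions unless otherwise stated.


omega = RPM * 2 * pi / 60
omega = 450.97 * 2 * 3.14159 / 60
omega = 2833.5281 / 60 = 47.2255 rad/s

47.2255 rad/s


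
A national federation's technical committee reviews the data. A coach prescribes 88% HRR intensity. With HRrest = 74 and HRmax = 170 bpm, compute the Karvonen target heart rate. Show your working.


Target = HRrest + pct*(HRmax - HRrest)
Heart rate reserve = HRmax - HRrest = 170 - 74 = 96 bpm
Fraction = 88% = 0.88
Target = 74 + 0.88 * 96
Target = 74 + 84.48 = 158.48 bpm

158.48 bpm


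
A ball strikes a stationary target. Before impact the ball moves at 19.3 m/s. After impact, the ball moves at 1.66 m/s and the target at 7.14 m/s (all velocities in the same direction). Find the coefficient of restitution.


e = (v2_after - v1_after) / (v1_before - v2_before)
Numerator = 7.14 - 1.66 = 5.48
Denominator = 19.3 - 0 = 19.3
e = 5.48 / 19.3 = 0.2839

0.2839


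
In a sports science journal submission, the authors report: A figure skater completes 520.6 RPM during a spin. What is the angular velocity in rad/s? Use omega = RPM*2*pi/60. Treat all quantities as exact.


omega = RPM * 2 * pi / 60
omega = 520.6 * 2 * 3.14159 / 60
omega = 3271.0263 / 60 = 54.5171 rad/s

54.5171 rad/s


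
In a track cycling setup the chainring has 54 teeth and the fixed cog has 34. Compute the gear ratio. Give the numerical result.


GR = front_teeth / rear_teeth
GR = 54 / 34
GR = 1.5882

1.5882


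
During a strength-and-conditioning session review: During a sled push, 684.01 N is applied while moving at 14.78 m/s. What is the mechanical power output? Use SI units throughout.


P = F * v
P = 684.01 * 14.78
P = 10109.6678 W

10109.6678 W


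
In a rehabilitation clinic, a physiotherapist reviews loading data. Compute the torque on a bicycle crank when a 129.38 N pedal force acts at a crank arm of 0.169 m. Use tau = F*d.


tau = F * d
tau = 129.38 * 0.169
tau = 21.8652 N*m

21.8652 N*m


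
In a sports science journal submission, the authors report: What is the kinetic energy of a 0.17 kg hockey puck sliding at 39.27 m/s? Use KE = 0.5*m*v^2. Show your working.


KE = 0.5 * m * v^2
KE = 0.5 * 0.17 * 39.27^2
KE = 0.5 * 0.17 * 1542.1329 = 131.0813 J

131.0813 J


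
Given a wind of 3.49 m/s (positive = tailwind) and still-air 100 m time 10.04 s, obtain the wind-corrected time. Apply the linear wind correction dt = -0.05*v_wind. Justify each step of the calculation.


dt = -0.05 * v_wind = -0.05 * 3.49 = -0.1745 s
t_corrected = t_still + dt = 10.04 + (-0.1745)
t_corrected = 9.8655 s

9.8655 s


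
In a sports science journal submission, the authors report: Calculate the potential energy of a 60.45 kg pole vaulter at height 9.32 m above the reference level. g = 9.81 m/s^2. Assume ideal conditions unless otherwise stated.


PE = m * g * h
PE = 60.45 * 9.81 * 9.32
PE = 593.0145 * 9.32 = 5526.8951 J

5526.8951 J


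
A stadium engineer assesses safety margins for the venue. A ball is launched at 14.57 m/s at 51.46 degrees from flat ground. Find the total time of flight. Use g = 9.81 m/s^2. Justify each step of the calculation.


T = 2*v*sin(theta)/g
sin(theta) = sin(51.46 deg) = 0.7822
T = 2*14.57*0.7822 / 9.81
T = 22.7925 / 9.81 = 2.3234 s

2.3234 s


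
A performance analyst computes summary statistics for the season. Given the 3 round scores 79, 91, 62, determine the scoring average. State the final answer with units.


Average = sum / n
Sum = 232
Average = 232 / 3 = 77.3333

77.3333


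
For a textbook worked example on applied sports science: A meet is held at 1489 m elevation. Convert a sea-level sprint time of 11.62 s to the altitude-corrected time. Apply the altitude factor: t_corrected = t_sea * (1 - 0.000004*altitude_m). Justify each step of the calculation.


Correction factor = 1 - 0.000004 * 1489 = 0.994044
t_corrected = t_sea * factor = 11.62 * 0.994044
t_corrected = 11.5508 s

11.5508 s


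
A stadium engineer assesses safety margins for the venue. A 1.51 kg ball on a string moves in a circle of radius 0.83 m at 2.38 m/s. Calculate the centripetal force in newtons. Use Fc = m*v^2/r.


Fc = m * v^2 / r
v^2 = 2.38^2 = 5.6644
Fc = 1.51 * 5.6644 / 0.83
Fc = 8.5532 / 0.83 = 10.3051 N

10.3051 N


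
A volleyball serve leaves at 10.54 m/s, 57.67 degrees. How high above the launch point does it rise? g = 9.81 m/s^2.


H = (v*sin(theta))^2 / (2*g)
vy = v*sin(theta) = 10.54 * sin(57.67 deg) = 8.9061 m/s
H = vy^2 / (2*g) = 79.3188 / (2*9.81)
H = 79.3188 / 19.62 = 4.0428 m

4.0428 m


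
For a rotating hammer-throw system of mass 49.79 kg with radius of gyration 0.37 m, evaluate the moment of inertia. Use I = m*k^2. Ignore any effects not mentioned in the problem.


I = m * k^2
I = 49.79 * 0.37^2
I = 49.79 * 0.1369 = 6.8163 kg*m^2

6.8163 kg*m^2


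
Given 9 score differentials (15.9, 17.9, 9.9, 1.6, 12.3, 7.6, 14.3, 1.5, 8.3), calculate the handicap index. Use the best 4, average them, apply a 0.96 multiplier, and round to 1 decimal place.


All differentials: 15.9, 17.9, 9.9, 1.6, 12.3, 7.6, 14.3, 1.5, 8.3
Sorted: 1.5, 1.6, 7.6, 8.3, 9.9, 12.3, 14.3, 15.9, 17.9
Best 4: 1.5, 1.6, 7.6, 8.3
Average of best = 19 / 4 = 4.75
Raw index = 4.75 * 0.96 = 4.56
Handicap index = round(4.56, 1) = 4.6

4.6


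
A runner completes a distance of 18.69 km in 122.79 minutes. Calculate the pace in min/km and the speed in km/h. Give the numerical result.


Pace = time / distance = 122.79 min / 18.69 km = 6.5698 min/km
Speed = distance / time_in_hours = 18.69 / 2.0465 hr
Speed = 9.1327 km/h

6.5698 min/km, 9.1327 km/h


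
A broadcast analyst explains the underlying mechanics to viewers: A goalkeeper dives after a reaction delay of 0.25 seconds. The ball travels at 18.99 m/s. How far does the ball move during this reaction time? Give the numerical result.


d = v * t
d = 18.99 * 0.25
d = 4.7475 m

4.7475 m


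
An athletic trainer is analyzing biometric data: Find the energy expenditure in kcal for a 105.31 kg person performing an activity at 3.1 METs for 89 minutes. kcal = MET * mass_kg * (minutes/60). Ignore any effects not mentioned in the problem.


kcal = MET * mass * time_hr
Convert time: 89 min = 1.4833 hr
kcal = 3.1 * 105.31 * 1.4833
kcal = 484.2505 kcal

484.2505 kcal


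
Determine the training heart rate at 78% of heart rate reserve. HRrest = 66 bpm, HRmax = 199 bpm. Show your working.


Target = HRrest + pct*(HRmax - HRrest)
Heart rate reserve = HRmax - HRrest = 199 - 66 = 133 bpm
Fraction = 78% = 0.78
Target = 66 + 0.78 * 133
Target = 66 + 103.74 = 169.74 bpm

169.74 bpm


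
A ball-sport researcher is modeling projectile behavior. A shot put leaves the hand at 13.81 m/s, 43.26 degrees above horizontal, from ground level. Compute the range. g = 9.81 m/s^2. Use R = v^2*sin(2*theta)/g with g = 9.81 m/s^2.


R = v^2 * sin(2*theta) / g
Convert angle to radians: theta = 43.26 deg = 0.755 rad
sin(2*theta) = sin(1.5101) = 0.9982
R = 13.81^2 * 0.9982 / 9.81
R = 190.7161 * 0.9982 / 9.81 = 19.4051 m

19.4051 m


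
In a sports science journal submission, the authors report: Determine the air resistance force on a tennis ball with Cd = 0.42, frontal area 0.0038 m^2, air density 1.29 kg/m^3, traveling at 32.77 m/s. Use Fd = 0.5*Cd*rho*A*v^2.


Fd = 0.5 * Cd * rho * A * v^2
Fd = 0.5 * 0.42 * 1.29 * 0.0038 * 32.77^2
v^2 = 1073.8729
Fd = 0.5 * 0.42 * 1.29 * 0.0038 * 1073.8729 = 1.1055 N

1.1055 N


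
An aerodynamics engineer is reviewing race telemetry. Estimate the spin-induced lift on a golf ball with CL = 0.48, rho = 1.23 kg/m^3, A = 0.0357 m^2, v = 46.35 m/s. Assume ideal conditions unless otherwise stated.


FM = 0.5 * CL * rho * A * v^2
FM = 0.5 * 0.48 * 1.23 * 0.0357 * 46.35^2
v^2 = 2148.3225
FM = 0.5 * 0.48 * 1.23 * 0.0357 * 2148.3225 = 22.6404 N

22.6404 N


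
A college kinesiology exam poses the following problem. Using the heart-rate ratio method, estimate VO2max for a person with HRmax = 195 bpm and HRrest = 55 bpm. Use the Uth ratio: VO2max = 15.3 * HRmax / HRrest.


VO2max = 15.3 * HRmax / HRrest
VO2max = 15.3 * 195 / 55
VO2max = 2983.5 / 55 = 54.2455 mL/kg/min

54.2455 mL/kg/min


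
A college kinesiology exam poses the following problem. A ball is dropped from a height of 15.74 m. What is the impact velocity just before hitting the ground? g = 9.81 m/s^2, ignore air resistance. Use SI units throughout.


v = sqrt(2 * g * h)
v = sqrt(2 * 9.81 * 15.74)
v = sqrt(308.8188) = 17.5732 m/s

17.5732 m/s


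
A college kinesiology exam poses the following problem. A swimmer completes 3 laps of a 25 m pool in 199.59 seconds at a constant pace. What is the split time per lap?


Split time = total_time / n_laps = 199.59 / 3
Split time = 66.53 s per lap

66.53 s


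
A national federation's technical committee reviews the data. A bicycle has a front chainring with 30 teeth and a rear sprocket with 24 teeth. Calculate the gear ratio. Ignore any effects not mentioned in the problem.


GR = front_teeth / rear_teeth
GR = 30 / 24
GR = 1.25

1.25


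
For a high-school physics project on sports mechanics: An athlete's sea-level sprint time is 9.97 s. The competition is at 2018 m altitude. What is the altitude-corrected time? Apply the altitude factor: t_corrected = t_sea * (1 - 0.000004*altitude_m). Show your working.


Correction factor = 1 - 0.000004 * 2018 = 0.991928
t_corrected = t_sea * factor = 9.97 * 0.991928
t_corrected = 9.8895 s

9.8895 s


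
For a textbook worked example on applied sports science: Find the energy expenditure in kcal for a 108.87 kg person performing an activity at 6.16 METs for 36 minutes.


kcal = MET * mass * time_hr
Convert time: 36 min = 0.6 hr
kcal = 6.16 * 108.87 * 0.6
kcal = 402.3835 kcal

402.3835 kcal


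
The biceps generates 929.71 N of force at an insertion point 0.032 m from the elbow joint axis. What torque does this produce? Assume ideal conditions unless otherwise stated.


tau = F * d
tau = 929.71 * 0.032
tau = 29.7507 N*m

29.7507 N*m


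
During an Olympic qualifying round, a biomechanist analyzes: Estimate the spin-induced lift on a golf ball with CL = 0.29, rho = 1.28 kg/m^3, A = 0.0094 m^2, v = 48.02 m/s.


FM = 0.5 * CL * rho * A * v^2
FM = 0.5 * 0.29 * 1.28 * 0.0094 * 48.02^2
v^2 = 2305.9204
FM = 0.5 * 0.29 * 1.28 * 0.0094 * 2305.9204 = 4.023 N

4.023 N


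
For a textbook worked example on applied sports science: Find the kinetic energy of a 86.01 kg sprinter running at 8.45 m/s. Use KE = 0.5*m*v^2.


KE = 0.5 * m * v^2
KE = 0.5 * 86.01 * 8.45^2
KE = 0.5 * 86.01 * 71.4025 = 3070.6645 J

3070.6645 J


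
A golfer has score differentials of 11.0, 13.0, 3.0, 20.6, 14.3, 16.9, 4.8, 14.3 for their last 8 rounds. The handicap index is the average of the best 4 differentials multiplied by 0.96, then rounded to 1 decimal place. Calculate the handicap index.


All differentials: 11.0, 13.0, 3.0, 20.6, 14.3, 16.9, 4.8, 14.3
Sorted: 3.0, 4.8, 11.0, 13.0, 14.3, 14.3, 16.9, 20.6
Best 4: 3.0, 4.8, 11.0, 13.0
Average of best = 31.8 / 4 = 7.95
Raw index = 7.95 * 0.96 = 7.632
Handicap index = round(7.632, 1) = 7.6

7.6


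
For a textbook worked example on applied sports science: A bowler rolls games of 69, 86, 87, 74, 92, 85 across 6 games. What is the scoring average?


Average = sum / n
Sum = 493
Average = 493 / 6 = 82.1667

82.1667


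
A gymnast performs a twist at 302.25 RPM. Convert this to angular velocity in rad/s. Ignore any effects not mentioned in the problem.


omega = RPM * 2 * pi / 60
omega = 302.25 * 2 * 3.14159 / 60
omega = 1899.0928 / 60 = 31.6515 rad/s

31.6515 rad/s


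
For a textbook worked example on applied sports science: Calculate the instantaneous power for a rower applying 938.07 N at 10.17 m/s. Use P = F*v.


P = F * v
P = 938.07 * 10.17
P = 9540.1719 W

9540.1719 W


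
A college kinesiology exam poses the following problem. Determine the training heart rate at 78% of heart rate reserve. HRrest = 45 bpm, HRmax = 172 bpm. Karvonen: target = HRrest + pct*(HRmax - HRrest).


Target = HRrest + pct*(HRmax - HRrest)
Heart rate reserve = HRmax - HRrest = 172 - 45 = 127 bpm
Fraction = 78% = 0.78
Target = 45 + 0.78 * 127
Target = 45 + 99.06 = 144.06 bpm

144.06 bpm


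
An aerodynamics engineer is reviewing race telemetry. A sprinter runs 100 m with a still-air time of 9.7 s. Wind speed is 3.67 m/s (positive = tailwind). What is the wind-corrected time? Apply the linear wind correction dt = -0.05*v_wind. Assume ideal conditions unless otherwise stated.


dt = -0.05 * v_wind = -0.05 * 3.67 = -0.1835 s
t_corrected = t_still + dt = 9.7 + (-0.1835)
t_corrected = 9.5165 s

9.5165 s


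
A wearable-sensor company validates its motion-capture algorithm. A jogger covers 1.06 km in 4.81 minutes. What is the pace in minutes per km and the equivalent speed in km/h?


Pace = time / distance = 4.81 min / 1.06 km = 4.5377 min/km
Speed = distance / time_in_hours = 1.06 / 0.0802 hr
Speed = 13.2225 km/h

4.5377 min/km, 13.2225 km/h


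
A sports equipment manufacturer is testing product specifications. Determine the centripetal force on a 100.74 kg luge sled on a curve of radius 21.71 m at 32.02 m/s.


Fc = m * v^2 / r
v^2 = 32.02^2 = 1025.2804
Fc = 100.74 * 1025.2804 / 21.71
Fc = 103286.7475 / 21.71 = 4757.5655 N

4757.5655 N


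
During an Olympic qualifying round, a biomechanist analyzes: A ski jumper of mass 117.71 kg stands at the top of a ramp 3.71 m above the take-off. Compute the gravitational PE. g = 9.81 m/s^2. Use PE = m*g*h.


PE = m * g * h
PE = 117.71 * 9.81 * 3.71
PE = 1154.7351 * 3.71 = 4284.0672 J

4284.0672 J


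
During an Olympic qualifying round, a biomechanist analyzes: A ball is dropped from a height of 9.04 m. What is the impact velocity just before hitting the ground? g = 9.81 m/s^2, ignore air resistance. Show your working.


v = sqrt(2 * g * h)
v = sqrt(2 * 9.81 * 9.04)
v = sqrt(177.3648) = 13.3178 m/s

13.3178 m/s


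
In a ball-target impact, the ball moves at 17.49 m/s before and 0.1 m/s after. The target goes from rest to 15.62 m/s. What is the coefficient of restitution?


e = (v2_after - v1_after) / (v1_before - v2_before)
Numerator = 15.62 - 0.1 = 15.52
Denominator = 17.49 - 0 = 17.49
e = 15.52 / 17.49 = 0.8874

0.8874


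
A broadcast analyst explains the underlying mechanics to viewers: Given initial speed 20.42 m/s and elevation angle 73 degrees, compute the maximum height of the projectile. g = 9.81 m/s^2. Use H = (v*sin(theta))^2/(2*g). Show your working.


H = (v*sin(theta))^2 / (2*g)
vy = v*sin(theta) = 20.42 * sin(73 deg) = 19.5277 m/s
H = vy^2 / (2*g) = 381.3328 / (2*9.81)
H = 381.3328 / 19.62 = 19.4359 m

19.4359 m


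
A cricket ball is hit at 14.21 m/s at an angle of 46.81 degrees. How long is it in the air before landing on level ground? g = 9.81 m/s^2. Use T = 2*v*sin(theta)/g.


T = 2*v*sin(theta)/g
sin(theta) = sin(46.81 deg) = 0.7291
T = 2*14.21*0.7291 / 9.81
T = 20.7207 / 9.81 = 2.1122 s

2.1122 s


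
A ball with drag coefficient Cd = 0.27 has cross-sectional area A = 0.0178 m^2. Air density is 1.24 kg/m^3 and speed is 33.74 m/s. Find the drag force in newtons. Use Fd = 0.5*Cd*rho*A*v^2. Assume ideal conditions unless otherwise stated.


Fd = 0.5 * Cd * rho * A * v^2
Fd = 0.5 * 0.27 * 1.24 * 0.0178 * 33.74^2
v^2 = 1138.3876
Fd = 0.5 * 0.27 * 1.24 * 0.0178 * 1138.3876 = 3.3921 N

3.3921 N


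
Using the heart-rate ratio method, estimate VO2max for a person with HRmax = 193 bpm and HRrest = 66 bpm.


VO2max = 15.3 * HRmax / HRrest
VO2max = 15.3 * 193 / 66
VO2max = 2952.9 / 66 = 44.7409 mL/kg/min

44.7409 mL/kg/min


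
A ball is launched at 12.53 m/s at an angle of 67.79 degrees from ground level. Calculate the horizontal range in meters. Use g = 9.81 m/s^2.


R = v^2 * sin(2*theta) / g
Convert angle to radians: theta = 67.79 deg = 1.1832 rad
sin(2*theta) = sin(2.3663) = 0.6999
R = 12.53^2 * 0.6999 / 9.81
R = 157.0009 * 0.6999 / 9.81 = 11.2015 m

11.2015 m


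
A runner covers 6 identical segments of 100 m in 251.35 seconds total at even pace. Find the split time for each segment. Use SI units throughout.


Split time = total_time / n_laps = 251.35 / 6
Split time = 41.8917 s per lap

41.8917 s


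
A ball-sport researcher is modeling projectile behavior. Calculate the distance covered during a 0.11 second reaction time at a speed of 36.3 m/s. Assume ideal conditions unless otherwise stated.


d = v * t
d = 36.3 * 0.11
d = 3.993 m

3.993 m


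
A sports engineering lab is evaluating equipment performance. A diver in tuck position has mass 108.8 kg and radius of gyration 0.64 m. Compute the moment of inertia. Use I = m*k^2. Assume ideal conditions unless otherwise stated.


I = m * k^2
I = 108.8 * 0.64^2
I = 108.8 * 0.4096 = 44.5645 kg*m^2

44.5645 kg*m^2


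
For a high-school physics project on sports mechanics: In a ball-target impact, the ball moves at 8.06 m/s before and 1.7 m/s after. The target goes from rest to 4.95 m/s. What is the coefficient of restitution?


e = (v2_after - v1_after) / (v1_before - v2_before)
Numerator = 4.95 - 1.7 = 3.25
Denominator = 8.06 - 0 = 8.06
e = 3.25 / 8.06 = 0.4032

0.4032


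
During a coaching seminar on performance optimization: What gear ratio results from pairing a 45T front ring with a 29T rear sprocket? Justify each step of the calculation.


GR = front_teeth / rear_teeth
GR = 45 / 29
GR = 1.5517

1.5517


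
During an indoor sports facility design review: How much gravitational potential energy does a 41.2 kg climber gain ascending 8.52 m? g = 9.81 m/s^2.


PE = m * g * h
PE = 41.2 * 9.81 * 8.52
PE = 404.172 * 8.52 = 3443.5454 J

3443.5454 J


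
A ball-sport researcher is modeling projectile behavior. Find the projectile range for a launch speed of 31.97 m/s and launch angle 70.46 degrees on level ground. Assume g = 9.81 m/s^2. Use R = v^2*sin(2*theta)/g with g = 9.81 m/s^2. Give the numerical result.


R = v^2 * sin(2*theta) / g
Convert angle to radians: theta = 70.46 deg = 1.2298 rad
sin(2*theta) = sin(2.4595) = 0.6304
R = 31.97^2 * 0.6304 / 9.81
R = 1022.0809 * 0.6304 / 9.81 = 65.6804 m

65.6804 m


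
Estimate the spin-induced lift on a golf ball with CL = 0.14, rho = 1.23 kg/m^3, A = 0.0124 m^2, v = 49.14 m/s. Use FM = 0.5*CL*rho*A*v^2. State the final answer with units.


FM = 0.5 * CL * rho * A * v^2
FM = 0.5 * 0.14 * 1.23 * 0.0124 * 49.14^2
v^2 = 2414.7396
FM = 0.5 * 0.14 * 1.23 * 0.0124 * 2414.7396 = 2.5781 N

2.5781 N


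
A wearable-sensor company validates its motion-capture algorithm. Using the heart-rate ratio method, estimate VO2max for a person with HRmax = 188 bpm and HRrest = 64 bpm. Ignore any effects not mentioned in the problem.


VO2max = 15.3 * HRmax / HRrest
VO2max = 15.3 * 188 / 64
VO2max = 2876.4 / 64 = 44.9438 mL/kg/min

44.9438 mL/kg/min


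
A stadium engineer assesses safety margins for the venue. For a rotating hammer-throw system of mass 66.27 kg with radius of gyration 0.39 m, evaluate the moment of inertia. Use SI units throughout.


I = m * k^2
I = 66.27 * 0.39^2
I = 66.27 * 0.1521 = 10.0797 kg*m^2

10.0797 kg*m^2


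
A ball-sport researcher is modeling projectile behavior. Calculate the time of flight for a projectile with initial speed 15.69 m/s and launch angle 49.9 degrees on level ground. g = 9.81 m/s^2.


T = 2*v*sin(theta)/g
sin(theta) = sin(49.9 deg) = 0.7649
T = 2*15.69*0.7649 / 9.81
T = 24.0032 / 9.81 = 2.4468 s

2.4468 s


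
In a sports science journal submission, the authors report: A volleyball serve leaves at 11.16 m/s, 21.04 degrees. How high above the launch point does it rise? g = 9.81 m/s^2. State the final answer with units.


H = (v*sin(theta))^2 / (2*g)
vy = v*sin(theta) = 11.16 * sin(21.04 deg) = 4.0067 m/s
H = vy^2 / (2*g) = 16.0533 / (2*9.81)
H = 16.0533 / 19.62 = 0.8182 m

0.8182 m


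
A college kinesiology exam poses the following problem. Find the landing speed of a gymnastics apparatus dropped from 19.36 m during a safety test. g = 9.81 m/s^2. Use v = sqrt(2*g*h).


v = sqrt(2 * g * h)
v = sqrt(2 * 9.81 * 19.36)
v = sqrt(379.8432) = 19.4896 m/s

19.4896 m/s


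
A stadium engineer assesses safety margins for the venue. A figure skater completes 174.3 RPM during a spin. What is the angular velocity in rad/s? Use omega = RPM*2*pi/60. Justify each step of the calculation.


omega = RPM * 2 * pi / 60
omega = 174.3 * 2 * 3.14159 / 60
omega = 1095.1592 / 60 = 18.2527 rad/s

18.2527 rad/s


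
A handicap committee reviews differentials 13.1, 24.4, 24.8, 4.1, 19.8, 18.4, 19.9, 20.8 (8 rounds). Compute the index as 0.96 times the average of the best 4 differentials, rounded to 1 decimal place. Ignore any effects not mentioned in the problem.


All differentials: 13.1, 24.4, 24.8, 4.1, 19.8, 18.4, 19.9, 20.8
Sorted: 4.1, 13.1, 18.4, 19.8, 19.9, 20.8, 24.4, 24.8
Best 4: 4.1, 13.1, 18.4, 19.8
Average of best = 55.4 / 4 = 13.85
Raw index = 13.85 * 0.96 = 13.296
Handicap index = round(13.296, 1) = 13.3

13.3


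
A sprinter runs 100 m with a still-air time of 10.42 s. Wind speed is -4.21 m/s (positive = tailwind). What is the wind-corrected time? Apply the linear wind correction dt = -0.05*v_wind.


dt = -0.05 * v_wind = -0.05 * -4.21 = 0.2105 s
t_corrected = t_still + dt = 10.42 + (0.2105)
t_corrected = 10.6305 s

10.6305 s


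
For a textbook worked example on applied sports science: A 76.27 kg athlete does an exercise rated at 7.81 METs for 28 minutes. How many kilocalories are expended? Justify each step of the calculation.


kcal = MET * mass * time_hr
Convert time: 28 min = 0.4667 hr
kcal = 7.81 * 76.27 * 0.4667
kcal = 277.9787 kcal

277.9787 kcal


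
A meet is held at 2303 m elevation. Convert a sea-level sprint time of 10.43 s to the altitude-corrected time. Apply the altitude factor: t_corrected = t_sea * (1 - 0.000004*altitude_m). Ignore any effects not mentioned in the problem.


Correction factor = 1 - 0.000004 * 2303 = 0.990788
t_corrected = t_sea * factor = 10.43 * 0.990788
t_corrected = 10.3339 s

10.3339 s


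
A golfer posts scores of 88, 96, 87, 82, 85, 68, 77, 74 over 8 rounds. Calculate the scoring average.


Average = sum / n
Sum = 657
Average = 657 / 8 = 82.125

82.125


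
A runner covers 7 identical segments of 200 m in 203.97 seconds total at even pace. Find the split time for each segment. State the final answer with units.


Split time = total_time / n_laps = 203.97 / 7
Split time = 29.1386 s per lap

29.1386 s


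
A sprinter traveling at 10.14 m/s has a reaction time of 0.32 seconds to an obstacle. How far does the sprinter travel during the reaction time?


d = v * t
d = 10.14 * 0.32
d = 3.2448 m

3.2448 m


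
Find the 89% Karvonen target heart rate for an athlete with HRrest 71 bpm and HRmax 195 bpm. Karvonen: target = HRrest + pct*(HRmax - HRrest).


Target = HRrest + pct*(HRmax - HRrest)
Heart rate reserve = HRmax - HRrest = 195 - 71 = 124 bpm
Fraction = 89% = 0.89
Target = 71 + 0.89 * 124
Target = 71 + 110.36 = 181.36 bpm

181.36 bpm


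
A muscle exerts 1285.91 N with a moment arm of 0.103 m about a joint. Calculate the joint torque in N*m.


tau = F * d
tau = 1285.91 * 0.103
tau = 132.4487 N*m

132.4487 N*m


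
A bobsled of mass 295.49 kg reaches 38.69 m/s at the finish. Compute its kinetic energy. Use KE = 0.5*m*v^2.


KE = 0.5 * m * v^2
KE = 0.5 * 295.49 * 38.69^2
KE = 0.5 * 295.49 * 1496.9161 = 221161.8692 J

221161.8692 J


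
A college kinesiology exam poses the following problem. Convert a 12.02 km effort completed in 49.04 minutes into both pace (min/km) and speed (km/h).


Pace = time / distance = 49.04 min / 12.02 km = 4.0799 min/km
Speed = distance / time_in_hours = 12.02 / 0.8173 hr
Speed = 14.7064 km/h

4.0799 min/km, 14.7064 km/h


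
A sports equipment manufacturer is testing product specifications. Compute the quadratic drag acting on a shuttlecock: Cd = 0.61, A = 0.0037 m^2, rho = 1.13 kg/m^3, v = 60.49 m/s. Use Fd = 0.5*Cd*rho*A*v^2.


Fd = 0.5 * Cd * rho * A * v^2
Fd = 0.5 * 0.61 * 1.13 * 0.0037 * 60.49^2
v^2 = 3659.0401
Fd = 0.5 * 0.61 * 1.13 * 0.0037 * 3659.0401 = 4.666 N

4.666 N


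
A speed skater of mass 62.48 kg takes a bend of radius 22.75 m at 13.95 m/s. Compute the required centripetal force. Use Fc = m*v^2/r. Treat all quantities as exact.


Fc = m * v^2 / r
v^2 = 13.95^2 = 194.6025
Fc = 62.48 * 194.6025 / 22.75
Fc = 12158.7642 / 22.75 = 534.4512 N

534.4512 N


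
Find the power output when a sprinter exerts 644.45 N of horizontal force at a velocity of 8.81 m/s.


P = F * v
P = 644.45 * 8.81
P = 5677.6045 W

5677.6045 W


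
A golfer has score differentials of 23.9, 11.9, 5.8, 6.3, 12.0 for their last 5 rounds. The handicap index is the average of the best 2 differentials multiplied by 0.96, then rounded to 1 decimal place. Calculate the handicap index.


All differentials: 23.9, 11.9, 5.8, 6.3, 12.0
Sorted: 5.8, 6.3, 11.9, 12.0, 23.9
Best 2: 5.8, 6.3
Average of best = 12.1 / 2 = 6.05
Raw index = 6.05 * 0.96 = 5.808
Handicap index = round(5.808, 1) = 5.8

5.8


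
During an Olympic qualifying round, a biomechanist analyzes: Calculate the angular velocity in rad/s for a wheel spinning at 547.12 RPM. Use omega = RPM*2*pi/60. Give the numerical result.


omega = RPM * 2 * pi / 60
omega = 547.12 * 2 * 3.14159 / 60
omega = 3437.6563 / 60 = 57.2943 rad/s

57.2943 rad/s


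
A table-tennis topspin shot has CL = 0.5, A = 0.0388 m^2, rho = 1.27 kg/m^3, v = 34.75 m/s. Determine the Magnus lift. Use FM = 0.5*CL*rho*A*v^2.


FM = 0.5 * CL * rho * A * v^2
FM = 0.5 * 0.5 * 1.27 * 0.0388 * 34.75^2
v^2 = 1207.5625
FM = 0.5 * 0.5 * 1.27 * 0.0388 * 1207.5625 = 14.876 N

14.876 N


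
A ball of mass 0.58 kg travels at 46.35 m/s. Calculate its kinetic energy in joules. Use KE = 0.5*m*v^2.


KE = 0.5 * m * v^2
KE = 0.5 * 0.58 * 46.35^2
KE = 0.5 * 0.58 * 2148.3225 = 623.0135 J

623.0135 J


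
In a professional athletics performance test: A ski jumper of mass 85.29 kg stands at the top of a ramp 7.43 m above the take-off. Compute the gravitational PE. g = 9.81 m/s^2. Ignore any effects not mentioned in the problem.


PE = m * g * h
PE = 85.29 * 9.81 * 7.43
PE = 836.6949 * 7.43 = 6216.6431 J

6216.6431 J


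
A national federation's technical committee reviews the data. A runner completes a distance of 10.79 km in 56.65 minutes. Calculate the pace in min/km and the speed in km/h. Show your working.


Pace = time / distance = 56.65 min / 10.79 km = 5.2502 min/km
Speed = distance / time_in_hours = 10.79 / 0.9442 hr
Speed = 11.4281 km/h

5.2502 min/km, 11.4281 km/h


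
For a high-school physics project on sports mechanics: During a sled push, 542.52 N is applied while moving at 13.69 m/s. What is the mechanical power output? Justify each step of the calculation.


P = F * v
P = 542.52 * 13.69
P = 7427.0988 W

7427.0988 W


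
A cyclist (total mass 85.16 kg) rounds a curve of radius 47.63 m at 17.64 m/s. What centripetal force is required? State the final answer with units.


Fc = m * v^2 / r
v^2 = 17.64^2 = 311.1696
Fc = 85.16 * 311.1696 / 47.63
Fc = 26499.2031 / 47.63 = 556.3553 N

556.3553 N


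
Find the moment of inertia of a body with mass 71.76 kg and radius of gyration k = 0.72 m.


I = m * k^2
I = 71.76 * 0.72^2
I = 71.76 * 0.5184 = 37.2004 kg*m^2

37.2004 kg*m^2


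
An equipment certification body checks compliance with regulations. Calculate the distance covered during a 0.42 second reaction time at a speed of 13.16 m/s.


d = v * t
d = 13.16 * 0.42
d = 5.5272 m

5.5272 m


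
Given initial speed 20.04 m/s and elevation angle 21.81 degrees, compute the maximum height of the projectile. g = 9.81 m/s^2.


H = (v*sin(theta))^2 / (2*g)
vy = v*sin(theta) = 20.04 * sin(21.81 deg) = 7.4455 m/s
H = vy^2 / (2*g) = 55.4349 / (2*9.81)
H = 55.4349 / 19.62 = 2.8254 m

2.8254 m


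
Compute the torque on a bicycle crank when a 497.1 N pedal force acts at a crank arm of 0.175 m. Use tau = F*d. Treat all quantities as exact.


tau = F * d
tau = 497.1 * 0.175
tau = 86.9925 N*m

86.9925 N*m


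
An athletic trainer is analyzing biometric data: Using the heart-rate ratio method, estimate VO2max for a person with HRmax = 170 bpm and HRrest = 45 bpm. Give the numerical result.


VO2max = 15.3 * HRmax / HRrest
VO2max = 15.3 * 170 / 45
VO2max = 2601 / 45 = 57.8 mL/kg/min

57.8 mL/kg/min


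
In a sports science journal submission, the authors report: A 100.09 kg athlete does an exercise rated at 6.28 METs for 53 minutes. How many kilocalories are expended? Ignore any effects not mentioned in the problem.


kcal = MET * mass * time_hr
Convert time: 53 min = 0.8833 hr
kcal = 6.28 * 100.09 * 0.8833
kcal = 555.2326 kcal

555.2326 kcal


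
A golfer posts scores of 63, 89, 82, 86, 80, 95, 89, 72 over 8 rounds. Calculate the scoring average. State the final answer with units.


Average = sum / n
Sum = 656
Average = 656 / 8 = 82

82


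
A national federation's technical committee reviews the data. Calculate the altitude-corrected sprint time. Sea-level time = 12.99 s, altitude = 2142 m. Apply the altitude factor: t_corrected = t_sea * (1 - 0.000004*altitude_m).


Correction factor = 1 - 0.000004 * 2142 = 0.991432
t_corrected = t_sea * factor = 12.99 * 0.991432
t_corrected = 12.8787 s

12.8787 s


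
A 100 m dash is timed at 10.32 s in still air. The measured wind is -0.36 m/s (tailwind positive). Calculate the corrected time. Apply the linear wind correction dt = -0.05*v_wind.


dt = -0.05 * v_wind = -0.05 * -0.36 = 0.018 s
t_corrected = t_still + dt = 10.32 + (0.018)
t_corrected = 10.338 s

10.338 s


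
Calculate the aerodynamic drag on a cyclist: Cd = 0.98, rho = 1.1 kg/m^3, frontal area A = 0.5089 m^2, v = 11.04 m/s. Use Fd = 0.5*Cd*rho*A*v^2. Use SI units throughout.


Fd = 0.5 * Cd * rho * A * v^2
Fd = 0.5 * 0.98 * 1.1 * 0.5089 * 11.04^2
v^2 = 121.8816
Fd = 0.5 * 0.98 * 1.1 * 0.5089 * 121.8816 = 33.4318 N

33.4318 N


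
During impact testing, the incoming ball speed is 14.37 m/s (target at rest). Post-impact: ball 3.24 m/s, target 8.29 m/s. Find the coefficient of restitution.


e = (v2_after - v1_after) / (v1_before - v2_before)
Numerator = 8.29 - 3.24 = 5.05
Denominator = 14.37 - 0 = 14.37
e = 5.05 / 14.37 = 0.3514

0.3514


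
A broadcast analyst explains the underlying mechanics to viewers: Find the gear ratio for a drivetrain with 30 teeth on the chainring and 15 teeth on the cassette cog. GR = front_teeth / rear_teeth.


GR = front_teeth / rear_teeth
GR = 30 / 15
GR = 2

2


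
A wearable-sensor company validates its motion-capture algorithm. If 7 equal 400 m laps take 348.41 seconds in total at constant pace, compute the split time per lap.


Split time = total_time / n_laps = 348.41 / 7
Split time = 49.7729 s per lap

49.7729 s


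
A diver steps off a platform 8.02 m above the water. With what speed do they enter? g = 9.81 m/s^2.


v = sqrt(2 * g * h)
v = sqrt(2 * 9.81 * 8.02)
v = sqrt(157.3524) = 12.544 m/s

12.544 m/s


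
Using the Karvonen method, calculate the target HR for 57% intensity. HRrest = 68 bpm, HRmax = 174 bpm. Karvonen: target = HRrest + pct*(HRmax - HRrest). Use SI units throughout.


Target = HRrest + pct*(HRmax - HRrest)
Heart rate reserve = HRmax - HRrest = 174 - 68 = 106 bpm
Fraction = 57% = 0.57
Target = 68 + 0.57 * 106
Target = 68 + 60.42 = 128.42 bpm

128.42 bpm


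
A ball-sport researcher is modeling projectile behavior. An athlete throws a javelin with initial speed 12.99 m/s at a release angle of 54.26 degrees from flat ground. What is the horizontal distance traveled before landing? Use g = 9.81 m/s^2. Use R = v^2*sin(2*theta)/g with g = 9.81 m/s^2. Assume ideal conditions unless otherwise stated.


R = v^2 * sin(2*theta) / g
Convert angle to radians: theta = 54.26 deg = 0.947 rad
sin(2*theta) = sin(1.894) = 0.9482
R = 12.99^2 * 0.9482 / 9.81
R = 168.7401 * 0.9482 / 9.81 = 16.31 m

16.31 m


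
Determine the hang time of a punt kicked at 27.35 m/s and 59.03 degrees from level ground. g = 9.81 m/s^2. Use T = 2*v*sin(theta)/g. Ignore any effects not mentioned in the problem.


T = 2*v*sin(theta)/g
sin(theta) = sin(59.03 deg) = 0.8574
T = 2*27.35*0.8574 / 9.81
T = 46.9018 / 9.81 = 4.781 s

4.781 s


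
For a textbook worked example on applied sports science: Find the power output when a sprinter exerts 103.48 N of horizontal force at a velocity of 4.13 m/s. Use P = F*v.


P = F * v
P = 103.48 * 4.13
P = 427.3724 W

427.3724 W


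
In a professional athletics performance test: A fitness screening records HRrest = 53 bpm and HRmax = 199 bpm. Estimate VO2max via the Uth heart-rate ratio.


VO2max = 15.3 * HRmax / HRrest
VO2max = 15.3 * 199 / 53
VO2max = 3044.7 / 53 = 57.4472 mL/kg/min

57.4472 mL/kg/min


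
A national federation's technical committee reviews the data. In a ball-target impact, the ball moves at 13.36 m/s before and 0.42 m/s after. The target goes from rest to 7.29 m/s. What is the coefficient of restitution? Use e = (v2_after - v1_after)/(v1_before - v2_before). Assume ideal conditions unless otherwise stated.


e = (v2_after - v1_after) / (v1_before - v2_before)
Numerator = 7.29 - 0.42 = 6.87
Denominator = 13.36 - 0 = 13.36
e = 6.87 / 13.36 = 0.5142

0.5142


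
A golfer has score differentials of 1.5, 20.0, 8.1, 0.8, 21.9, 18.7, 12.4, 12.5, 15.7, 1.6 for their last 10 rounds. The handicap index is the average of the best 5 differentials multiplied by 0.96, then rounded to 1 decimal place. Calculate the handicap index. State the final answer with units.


All differentials: 1.5, 20.0, 8.1, 0.8, 21.9, 18.7, 12.4, 12.5, 15.7, 1.6
Sorted: 0.8, 1.5, 1.6, 8.1, 12.4, 12.5, 15.7, 18.7, 20.0, 21.9
Best 5: 0.8, 1.5, 1.6, 8.1, 12.4
Average of best = 24.4 / 5 = 4.88
Raw index = 4.88 * 0.96 = 4.6848
Handicap index = round(4.6848, 1) = 4.7

4.7


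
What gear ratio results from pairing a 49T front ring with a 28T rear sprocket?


GR = front_teeth / rear_teeth
GR = 49 / 28
GR = 1.75

1.75


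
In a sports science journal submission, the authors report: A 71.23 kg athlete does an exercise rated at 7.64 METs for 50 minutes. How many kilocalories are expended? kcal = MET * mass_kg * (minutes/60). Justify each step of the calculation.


kcal = MET * mass * time_hr
Convert time: 50 min = 0.8333 hr
kcal = 7.64 * 71.23 * 0.8333
kcal = 453.4977 kcal

453.4977 kcal


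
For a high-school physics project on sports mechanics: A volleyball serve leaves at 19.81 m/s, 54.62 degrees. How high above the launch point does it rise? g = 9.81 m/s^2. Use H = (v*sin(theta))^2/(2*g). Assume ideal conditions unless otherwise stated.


H = (v*sin(theta))^2 / (2*g)
vy = v*sin(theta) = 19.81 * sin(54.62 deg) = 16.1517 m/s
H = vy^2 / (2*g) = 260.877 / (2*9.81)
H = 260.877 / 19.62 = 13.2965 m

13.2965 m


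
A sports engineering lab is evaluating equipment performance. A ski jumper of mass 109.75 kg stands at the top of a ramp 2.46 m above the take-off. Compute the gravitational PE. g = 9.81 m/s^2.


PE = m * g * h
PE = 109.75 * 9.81 * 2.46
PE = 1076.6475 * 2.46 = 2648.5529 J

2648.5529 J
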